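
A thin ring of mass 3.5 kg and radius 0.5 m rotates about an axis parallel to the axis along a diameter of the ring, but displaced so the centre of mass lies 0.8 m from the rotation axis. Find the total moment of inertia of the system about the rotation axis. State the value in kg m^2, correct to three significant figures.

2.68

I_cm = (1/2)MR² = (1/2)(3.5)(0.5)² = 0.4375 kg m^2; centre at d = 0.8 m, so I = I_cm + Md² gives I = 0.4375 + (3.5)(0.8)² = 2.6775 kg m^2.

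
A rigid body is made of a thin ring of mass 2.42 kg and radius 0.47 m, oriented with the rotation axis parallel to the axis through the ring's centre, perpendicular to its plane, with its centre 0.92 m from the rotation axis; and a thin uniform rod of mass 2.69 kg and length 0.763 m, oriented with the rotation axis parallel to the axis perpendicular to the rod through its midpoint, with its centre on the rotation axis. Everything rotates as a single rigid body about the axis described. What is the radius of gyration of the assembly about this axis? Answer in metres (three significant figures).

0.729

Thin ring: I_cm = MR² = (2.42)(0.47)² = 0.53458 kg·m²; centre at d = 0.92 m, so I = I_cm + Md² gives I = 0.53458 + (2.42)(0.92)² = 2.5829 kg·m².
Thin rod: I_cm = (1/12)ML² = (1/12)(2.69)(0.763)² = 0.1305 kg·m²; axis through the centre, so I = 0.1305 kg·m².
Total I = 2.7134 kg·m²; total mass M = 5.11 kg.
k = √(I/M) = √(2.7134/5.11) = 0.72869 m.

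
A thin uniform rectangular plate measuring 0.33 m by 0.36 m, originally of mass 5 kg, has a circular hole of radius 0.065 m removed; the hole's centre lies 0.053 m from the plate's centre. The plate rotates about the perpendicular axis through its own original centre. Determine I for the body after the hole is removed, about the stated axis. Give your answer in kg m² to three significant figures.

0.0966

Unpierced body about its centre: I₀ = (1/12)M(a²+b²) = (1/12)(5)[(0.33)² + (0.36)²] = 0.099375 kg m².
The removed disk has mass m = M·πr²/(ab) = (5)·π(0.065)²/(0.33·0.36) = 0.55864 kg (same uniform areal density).
Its moment of inertia about the rotation axis (parallel-axis theorem): I_hole = (1/2)mr² + md² = (1/2)(0.55864)(0.065)² + (0.55864)(0.053)² = 0.0027493 kg m².
Treating the hole as negative mass, I = I₀ − I_hole = 0.099375 − 0.0027493 = 0.096626 kg m².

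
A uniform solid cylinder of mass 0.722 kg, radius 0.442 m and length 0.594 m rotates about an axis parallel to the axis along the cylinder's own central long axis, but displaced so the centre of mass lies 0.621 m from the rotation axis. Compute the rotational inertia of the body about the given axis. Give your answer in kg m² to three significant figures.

0.349

I_cm = (1/2)MR² = (1/2)(0.722)(0.442)² = 0.070526 kg m²; centre at d = 0.621 m, so the parallel axis theorem gives I = 0.070526 + (0.722)(0.621)² = 0.34896 kg m².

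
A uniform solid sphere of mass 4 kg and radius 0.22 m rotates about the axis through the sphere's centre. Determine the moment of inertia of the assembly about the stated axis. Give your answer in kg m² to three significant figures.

0.0774

I_cm = (2/5)MR² = (2/5)(4)(0.22)² = 0.07744 kg m²; axis through the centre, so I = 0.07744 kg m².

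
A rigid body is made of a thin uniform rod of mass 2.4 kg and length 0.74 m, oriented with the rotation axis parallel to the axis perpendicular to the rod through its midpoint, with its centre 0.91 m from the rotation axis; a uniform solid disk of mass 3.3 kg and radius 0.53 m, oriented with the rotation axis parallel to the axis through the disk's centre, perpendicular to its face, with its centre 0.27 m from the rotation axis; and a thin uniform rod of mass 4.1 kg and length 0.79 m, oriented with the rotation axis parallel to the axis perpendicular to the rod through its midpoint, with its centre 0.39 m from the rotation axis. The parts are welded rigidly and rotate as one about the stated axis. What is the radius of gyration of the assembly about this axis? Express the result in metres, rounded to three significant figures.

Thin rod: I_cm = (1/12)ML² = (1/12)(2.4)(0.74)² = 0.10952 kg m^2; centre at d = 0.91 m, so the parallel axis theorem gives I = 0.10952 + (2.4)(0.91)² = 2.097 kg m^2.
Solid disk: I_cm = (1/2)MR² = (1/2)(3.3)(0.53)² = 0.46349 kg m^2; centre at d = 0.27 m, so the parallel axis theorem gives I = 0.46349 + (3.3)(0.27)² = 0.70406 kg m^2.
Thin rod: I_cm = (1/12)ML² = (1/12)(4.1)(0.79)² = 0.21323 kg m^2; centre at d = 0.39 m, so the parallel axis theorem gives I = 0.21323 + (4.1)(0.39)² = 0.83684 kg m^2.
Total I = 3.6379 kg m^2; total mass M = 9.8 kg.
k = √(I/M) = √(3.6379/9.8) = 0.60927 m.

0.609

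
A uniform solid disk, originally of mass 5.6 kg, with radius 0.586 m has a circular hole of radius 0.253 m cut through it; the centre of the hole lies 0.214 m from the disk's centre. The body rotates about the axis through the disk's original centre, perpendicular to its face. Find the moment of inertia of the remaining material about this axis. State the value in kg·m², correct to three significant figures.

Unpierced body about its centre: I₀ = (1/2)MR² = (1/2)(5.6)(0.586)² = 0.96151 kg·m².
The removed disk has mass m = M·(r/R)² = (5.6)(0.253/0.586)² = 1.0438 kg (same uniform areal density).
Its moment of inertia about the rotation axis (parallel-axis theorem): I_hole = (1/2)mr² + md² = (1/2)(1.0438)(0.253)² + (1.0438)(0.214)² = 0.081211 kg·m².
Treating the hole as negative mass, I = I₀ − I_hole = 0.96151 − 0.081211 = 0.8803 kg·m².

0.880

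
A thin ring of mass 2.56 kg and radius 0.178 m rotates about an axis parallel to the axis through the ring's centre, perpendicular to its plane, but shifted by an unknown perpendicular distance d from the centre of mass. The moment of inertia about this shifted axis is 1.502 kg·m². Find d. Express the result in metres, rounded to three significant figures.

0.745

About the centre-of-mass axis, I_cm = MR² = (2.56)(0.178)² = 0.081111 kg·m².
Parallel axis theorem: I = I_cm + Md², so Md² = 1.502 − 0.081111 = 1.4209 kg·m².
d = √(1.4209 / 2.56) = 0.74501 m.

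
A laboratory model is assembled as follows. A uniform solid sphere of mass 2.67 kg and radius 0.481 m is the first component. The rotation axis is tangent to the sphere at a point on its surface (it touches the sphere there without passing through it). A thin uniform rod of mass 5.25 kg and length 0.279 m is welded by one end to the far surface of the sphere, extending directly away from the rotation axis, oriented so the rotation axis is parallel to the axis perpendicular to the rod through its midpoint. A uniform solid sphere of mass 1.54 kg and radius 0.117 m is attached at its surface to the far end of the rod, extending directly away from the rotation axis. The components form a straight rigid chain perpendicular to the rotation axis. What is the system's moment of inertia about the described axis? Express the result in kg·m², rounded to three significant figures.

10.1

Solid sphere: I_cm = (2/5)MR² = (2/5)(2.67)(0.481)² = 0.24709 kg·m²; centre at d = 0.481 m, so the parallel axis theorem gives I = 0.24709 + (2.67)(0.481)² = 0.86483 kg·m².
Thin rod: I_cm = (1/12)ML² = (1/12)(5.25)(0.279)² = 0.034055 kg·m²; centre at d = 0.481 + 0.481 + 0.1395 = 1.1015 m, so the parallel axis theorem gives I = 0.034055 + (5.25)(1.1015)² = 6.4039 kg·m².
Solid sphere: I_cm = (2/5)MR² = (2/5)(1.54)(0.117)² = 0.0084324 kg·m²; centre at d = 0.481 + 0.481 + 0.1395 + 0.1395 + 0.117 = 1.358 m, so the parallel axis theorem gives I = 0.0084324 + (1.54)(1.358)² = 2.8484 kg·m².
Total I = 0.86483 + 6.4039 + 2.8484 = 10.117 kg·m².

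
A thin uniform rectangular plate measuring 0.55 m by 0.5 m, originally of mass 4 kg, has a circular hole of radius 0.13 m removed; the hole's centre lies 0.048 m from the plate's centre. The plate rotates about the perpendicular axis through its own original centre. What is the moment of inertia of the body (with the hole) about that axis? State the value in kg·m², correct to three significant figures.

Unpierced body about its centre: I₀ = (1/12)M(a²+b²) = (1/12)(4)[(0.55)² + (0.5)²] = 0.18417 kg·m².
The removed disk has mass m = M·πr²/(ab) = (4)·π(0.13)²/(0.55·0.5) = 0.77226 kg (same uniform areal density).
Its moment of inertia about the rotation axis (parallel-axis theorem): I_hole = (1/2)mr² + md² = (1/2)(0.77226)(0.13)² + (0.77226)(0.048)² = 0.0083049 kg·m².
Treating the hole as negative mass, I = I₀ − I_hole = 0.18417 − 0.0083049 = 0.17586 kg·m².

0.176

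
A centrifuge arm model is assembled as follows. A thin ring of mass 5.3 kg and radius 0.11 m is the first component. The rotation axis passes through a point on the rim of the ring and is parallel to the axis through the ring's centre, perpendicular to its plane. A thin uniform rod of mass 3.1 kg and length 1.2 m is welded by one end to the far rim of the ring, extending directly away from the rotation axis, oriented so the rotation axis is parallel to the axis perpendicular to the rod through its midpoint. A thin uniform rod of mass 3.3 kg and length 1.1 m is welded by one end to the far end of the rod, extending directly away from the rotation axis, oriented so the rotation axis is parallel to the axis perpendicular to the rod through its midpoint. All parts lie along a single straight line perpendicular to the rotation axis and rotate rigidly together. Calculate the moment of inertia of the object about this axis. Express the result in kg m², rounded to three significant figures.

Thin ring: I_cm = MR² = (5.3)(0.11)² = 0.06413 kg m²; centre at d = 0.11 m, so I = I_cm + Md² gives I = 0.06413 + (5.3)(0.11)² = 0.12826 kg m².
Thin rod: I_cm = (1/12)ML² = (1/12)(3.1)(1.2)² = 0.372 kg m²; centre at d = 0.11 + 0.11 + 0.6 = 0.82 m, so I = I_cm + Md² gives I = 0.372 + (3.1)(0.82)² = 2.4564 kg m².
Thin rod: I_cm = (1/12)ML² = (1/12)(3.3)(1.1)² = 0.33275 kg m²; centre at d = 0.11 + 0.11 + 0.6 + 0.6 + 0.55 = 1.97 m, so I = I_cm + Md² gives I = 0.33275 + (3.3)(1.97)² = 13.14 kg m².
Total I = 0.12826 + 2.4564 + 13.14 = 15.724 kg m².

15.7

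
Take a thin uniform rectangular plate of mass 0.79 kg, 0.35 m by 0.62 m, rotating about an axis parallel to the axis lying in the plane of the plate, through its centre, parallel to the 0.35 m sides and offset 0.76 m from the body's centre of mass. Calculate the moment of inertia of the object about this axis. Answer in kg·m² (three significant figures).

0.482

I_cm = (1/12)Mb² = (1/12)(0.79)(0.62)² = 0.025306 kg·m²; centre at d = 0.76 m, so I = I_cm + Md² gives I = 0.025306 + (0.79)(0.76)² = 0.48161 kg·m².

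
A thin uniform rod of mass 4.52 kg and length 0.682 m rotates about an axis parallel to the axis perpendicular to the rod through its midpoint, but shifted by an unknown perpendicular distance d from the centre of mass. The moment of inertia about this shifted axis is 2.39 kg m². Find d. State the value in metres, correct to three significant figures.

0.700

About the centre-of-mass axis, I_cm = (1/12)ML² = (1/12)(4.52)(0.682)² = 0.1752 kg m².
Parallel axis theorem: I = I_cm + Md², so Md² = 2.39 − 0.1752 = 2.2148 kg m².
d = √(2.2148 / 4.52) = 0.7 m.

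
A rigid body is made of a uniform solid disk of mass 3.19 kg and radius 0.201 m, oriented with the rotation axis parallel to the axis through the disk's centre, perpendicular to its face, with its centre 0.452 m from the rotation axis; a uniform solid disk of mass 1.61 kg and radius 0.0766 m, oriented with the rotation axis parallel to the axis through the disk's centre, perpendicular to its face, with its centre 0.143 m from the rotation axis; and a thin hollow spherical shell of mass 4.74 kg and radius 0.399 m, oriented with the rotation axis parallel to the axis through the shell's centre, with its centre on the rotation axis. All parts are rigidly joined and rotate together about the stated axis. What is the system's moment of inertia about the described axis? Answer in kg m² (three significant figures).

1.26

Solid disk: I_cm = (1/2)MR² = (1/2)(3.19)(0.201)² = 0.06444 kg m²; centre at d = 0.452 m, so I = I_cm + Md² gives I = 0.06444 + (3.19)(0.452)² = 0.71617 kg m².
Solid disk: I_cm = (1/2)MR² = (1/2)(1.61)(0.0766)² = 0.0047234 kg m²; centre at d = 0.143 m, so I = I_cm + Md² gives I = 0.0047234 + (1.61)(0.143)² = 0.037646 kg m².
Spherical shell: I_cm = (2/3)MR² = (2/3)(4.74)(0.399)² = 0.50308 kg m²; axis through the centre, so I = 0.50308 kg m².
Total I = 0.71617 + 0.037646 + 0.50308 = 1.2569 kg m².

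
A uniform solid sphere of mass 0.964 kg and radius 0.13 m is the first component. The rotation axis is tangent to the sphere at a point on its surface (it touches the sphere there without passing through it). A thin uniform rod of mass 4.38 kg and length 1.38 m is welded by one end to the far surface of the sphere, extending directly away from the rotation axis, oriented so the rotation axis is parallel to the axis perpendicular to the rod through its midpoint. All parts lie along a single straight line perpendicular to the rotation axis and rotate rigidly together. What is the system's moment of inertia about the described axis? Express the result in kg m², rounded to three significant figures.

Solid sphere: I_cm = (2/5)MR² = (2/5)(0.964)(0.13)² = 0.0065166 kg m²; centre at d = 0.13 m, so the parallel axis theorem gives I = 0.0065166 + (0.964)(0.13)² = 0.022808 kg m².
Thin rod: I_cm = (1/12)ML² = (1/12)(4.38)(1.38)² = 0.69511 kg m²; centre at d = 0.13 + 0.13 + 0.69 = 0.95 m, so the parallel axis theorem gives I = 0.69511 + (4.38)(0.95)² = 4.6481 kg m².
Total I = 0.022808 + 4.6481 = 4.6709 kg m².

4.67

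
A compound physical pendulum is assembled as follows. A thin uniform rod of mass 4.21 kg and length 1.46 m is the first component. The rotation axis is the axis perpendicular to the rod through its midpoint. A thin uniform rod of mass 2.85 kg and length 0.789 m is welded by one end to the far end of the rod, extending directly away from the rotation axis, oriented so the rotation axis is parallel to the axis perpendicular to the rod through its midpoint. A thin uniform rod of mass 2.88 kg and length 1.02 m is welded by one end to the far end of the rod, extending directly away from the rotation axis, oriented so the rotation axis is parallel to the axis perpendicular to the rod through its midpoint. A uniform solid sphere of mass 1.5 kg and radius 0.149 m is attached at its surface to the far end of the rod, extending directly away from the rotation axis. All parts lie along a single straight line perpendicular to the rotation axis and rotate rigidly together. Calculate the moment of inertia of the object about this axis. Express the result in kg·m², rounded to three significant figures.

27.5

Thin rod: I_cm = (1/12)ML² = (1/12)(4.21)(1.46)² = 0.74784 kg·m²; axis through the centre, so I = 0.74784 kg·m².
Thin rod: I_cm = (1/12)ML² = (1/12)(2.85)(0.789)² = 0.14785 kg·m²; centre at d = 0.73 + 0.3945 = 1.1245 m, so the parallel axis theorem gives I = 0.14785 + (2.85)(1.1245)² = 3.7517 kg·m².
Thin rod: I_cm = (1/12)ML² = (1/12)(2.88)(1.02)² = 0.2497 kg·m²; centre at d = 0.73 + 0.3945 + 0.3945 + 0.51 = 2.029 m, so the parallel axis theorem gives I = 0.2497 + (2.88)(2.029)² = 12.106 kg·m².
Solid sphere: I_cm = (2/5)MR² = (2/5)(1.5)(0.149)² = 0.013321 kg·m²; centre at d = 0.73 + 0.3945 + 0.3945 + 0.51 + 0.51 + 0.149 = 2.688 m, so the parallel axis theorem gives I = 0.013321 + (1.5)(2.688)² = 10.851 kg·m².
Total I = 0.74784 + 3.7517 + 12.106 + 10.851 = 27.457 kg·m².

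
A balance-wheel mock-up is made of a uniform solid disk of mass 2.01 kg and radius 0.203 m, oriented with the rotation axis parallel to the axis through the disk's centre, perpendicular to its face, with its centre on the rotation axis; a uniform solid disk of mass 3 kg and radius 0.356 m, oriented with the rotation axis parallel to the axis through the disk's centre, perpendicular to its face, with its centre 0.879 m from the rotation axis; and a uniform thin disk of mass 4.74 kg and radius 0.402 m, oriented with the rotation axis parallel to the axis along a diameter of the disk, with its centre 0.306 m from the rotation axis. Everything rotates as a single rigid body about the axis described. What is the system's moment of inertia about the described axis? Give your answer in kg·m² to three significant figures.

3.18

Solid disk: I_cm = (1/2)MR² = (1/2)(2.01)(0.203)² = 0.041415 kg·m²; axis through the centre, so I = 0.041415 kg·m².
Solid disk: I_cm = (1/2)MR² = (1/2)(3)(0.356)² = 0.1901 kg·m²; centre at d = 0.879 m, so I = I_cm + Md² gives I = 0.1901 + (3)(0.879)² = 2.508 kg·m².
Thin disk: I_cm = (1/4)MR² = (1/4)(4.74)(0.402)² = 0.1915 kg·m²; centre at d = 0.306 m, so I = I_cm + Md² gives I = 0.1915 + (4.74)(0.306)² = 0.63534 kg·m².
Total I = 0.041415 + 2.508 + 0.63534 = 3.1848 kg·m².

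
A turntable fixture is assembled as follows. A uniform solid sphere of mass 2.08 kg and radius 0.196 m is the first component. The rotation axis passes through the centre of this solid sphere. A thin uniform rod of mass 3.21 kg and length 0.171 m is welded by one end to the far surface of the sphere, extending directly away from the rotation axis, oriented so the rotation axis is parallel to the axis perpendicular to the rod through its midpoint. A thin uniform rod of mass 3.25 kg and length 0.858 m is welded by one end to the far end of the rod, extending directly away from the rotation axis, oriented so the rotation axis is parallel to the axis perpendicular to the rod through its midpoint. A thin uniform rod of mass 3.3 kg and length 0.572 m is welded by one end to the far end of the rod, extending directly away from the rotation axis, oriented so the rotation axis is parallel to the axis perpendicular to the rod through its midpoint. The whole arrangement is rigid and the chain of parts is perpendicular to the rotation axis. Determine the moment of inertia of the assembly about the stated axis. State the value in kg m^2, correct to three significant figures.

Solid sphere: I_cm = (2/5)MR² = (2/5)(2.08)(0.196)² = 0.031962 kg m^2; axis through the centre, so I = 0.031962 kg m^2.
Thin rod: I_cm = (1/12)ML² = (1/12)(3.21)(0.171)² = 0.007822 kg m^2; centre at d = 0.196 + 0.0855 = 0.2815 m, so the parallel axis theorem gives I = 0.007822 + (3.21)(0.2815)² = 0.26219 kg m^2.
Thin rod: I_cm = (1/12)ML² = (1/12)(3.25)(0.858)² = 0.19938 kg m^2; centre at d = 0.196 + 0.0855 + 0.0855 + 0.429 = 0.796 m, so the parallel axis theorem gives I = 0.19938 + (3.25)(0.796)² = 2.2586 kg m^2.
Thin rod: I_cm = (1/12)ML² = (1/12)(3.3)(0.572)² = 0.089976 kg m^2; centre at d = 0.196 + 0.0855 + 0.0855 + 0.429 + 0.429 + 0.286 = 1.511 m, so the parallel axis theorem gives I = 0.089976 + (3.3)(1.511)² = 7.6243 kg m^2.
Total I = 0.031962 + 0.26219 + 2.2586 + 7.6243 = 10.177 kg m^2.

10.2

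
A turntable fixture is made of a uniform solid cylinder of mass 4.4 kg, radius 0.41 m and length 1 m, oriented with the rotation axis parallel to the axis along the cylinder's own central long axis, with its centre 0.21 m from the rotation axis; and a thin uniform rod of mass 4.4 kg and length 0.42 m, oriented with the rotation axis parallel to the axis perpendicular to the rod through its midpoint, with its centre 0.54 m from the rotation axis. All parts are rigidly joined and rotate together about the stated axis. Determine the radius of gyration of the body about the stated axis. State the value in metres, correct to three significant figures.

0.466

Solid cylinder: I_cm = (1/2)MR² = (1/2)(4.4)(0.41)² = 0.36982 kg·m²; centre at d = 0.21 m, so the parallel axis theorem gives I = 0.36982 + (4.4)(0.21)² = 0.56386 kg·m².
Thin rod: I_cm = (1/12)ML² = (1/12)(4.4)(0.42)² = 0.06468 kg·m²; centre at d = 0.54 m, so the parallel axis theorem gives I = 0.06468 + (4.4)(0.54)² = 1.3477 kg·m².
Total I = 1.9116 kg·m²; total mass M = 8.8 kg.
k = √(I/M) = √(1.9116/8.8) = 0.46607 m.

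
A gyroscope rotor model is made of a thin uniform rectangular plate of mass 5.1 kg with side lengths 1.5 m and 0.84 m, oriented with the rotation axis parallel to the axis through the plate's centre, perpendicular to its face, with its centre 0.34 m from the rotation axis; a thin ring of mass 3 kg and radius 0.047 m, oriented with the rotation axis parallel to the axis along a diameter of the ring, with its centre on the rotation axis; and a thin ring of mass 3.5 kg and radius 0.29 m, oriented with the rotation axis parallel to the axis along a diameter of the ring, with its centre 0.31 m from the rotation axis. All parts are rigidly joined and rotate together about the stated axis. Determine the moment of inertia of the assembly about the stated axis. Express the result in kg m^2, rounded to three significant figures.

Rectangular plate: I_cm = (1/12)M(a²+b²) = (1/12)(5.1)[(1.5)² + (0.84)²] = 1.2561 kg m^2; centre at d = 0.34 m, so I = I_cm + Md² gives I = 1.2561 + (5.1)(0.34)² = 1.8457 kg m^2.
Thin ring: I_cm = (1/2)MR² = (1/2)(3)(0.047)² = 0.0033135 kg m^2; axis through the centre, so I = 0.0033135 kg m^2.
Thin ring: I_cm = (1/2)MR² = (1/2)(3.5)(0.29)² = 0.14718 kg m^2; centre at d = 0.31 m, so I = I_cm + Md² gives I = 0.14718 + (3.5)(0.31)² = 0.48353 kg m^2.
Total I = 1.8457 + 0.0033135 + 0.48353 = 2.3325 kg m^2.

2.33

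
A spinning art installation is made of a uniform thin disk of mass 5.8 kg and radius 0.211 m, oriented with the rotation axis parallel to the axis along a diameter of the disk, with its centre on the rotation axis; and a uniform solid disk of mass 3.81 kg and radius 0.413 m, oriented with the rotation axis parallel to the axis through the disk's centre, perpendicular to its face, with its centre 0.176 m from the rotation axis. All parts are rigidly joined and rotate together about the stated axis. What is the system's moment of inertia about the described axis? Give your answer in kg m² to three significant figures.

Thin disk: I_cm = (1/4)MR² = (1/4)(5.8)(0.211)² = 0.064555 kg m²; axis through the centre, so I = 0.064555 kg m².
Solid disk: I_cm = (1/2)MR² = (1/2)(3.81)(0.413)² = 0.32493 kg m²; centre at d = 0.176 m, so I = I_cm + Md² gives I = 0.32493 + (3.81)(0.176)² = 0.44295 kg m².
Total I = 0.064555 + 0.44295 = 0.50751 kg m².

0.508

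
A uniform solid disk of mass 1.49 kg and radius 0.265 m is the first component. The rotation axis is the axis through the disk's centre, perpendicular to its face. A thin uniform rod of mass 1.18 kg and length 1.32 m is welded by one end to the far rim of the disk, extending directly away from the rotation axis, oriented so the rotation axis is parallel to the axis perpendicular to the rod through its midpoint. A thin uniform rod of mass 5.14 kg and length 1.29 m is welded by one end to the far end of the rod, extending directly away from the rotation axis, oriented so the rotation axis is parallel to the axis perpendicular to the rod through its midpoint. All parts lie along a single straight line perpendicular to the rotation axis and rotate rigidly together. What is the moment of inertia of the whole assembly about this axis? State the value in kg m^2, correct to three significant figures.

27.5

Solid disk: I_cm = (1/2)MR² = (1/2)(1.49)(0.265)² = 0.052318 kg m^2; axis through the centre, so I = 0.052318 kg m^2.
Thin rod: I_cm = (1/12)ML² = (1/12)(1.18)(1.32)² = 0.17134 kg m^2; centre at d = 0.265 + 0.66 = 0.925 m, so the parallel axis theorem gives I = 0.17134 + (1.18)(0.925)² = 1.181 kg m^2.
Thin rod: I_cm = (1/12)ML² = (1/12)(5.14)(1.29)² = 0.71279 kg m^2; centre at d = 0.265 + 0.66 + 0.66 + 0.645 = 2.23 m, so the parallel axis theorem gives I = 0.71279 + (5.14)(2.23)² = 26.273 kg m^2.
Total I = 0.052318 + 1.181 + 26.273 = 27.507 kg m^2.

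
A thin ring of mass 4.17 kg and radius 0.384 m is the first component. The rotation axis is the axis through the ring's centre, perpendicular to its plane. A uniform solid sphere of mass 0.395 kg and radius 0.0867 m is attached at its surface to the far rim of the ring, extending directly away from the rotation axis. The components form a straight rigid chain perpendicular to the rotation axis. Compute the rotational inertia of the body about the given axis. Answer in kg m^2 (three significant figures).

Thin ring: I_cm = MR² = (4.17)(0.384)² = 0.61489 kg m^2; axis through the centre, so I = 0.61489 kg m^2.
Solid sphere: I_cm = (2/5)MR² = (2/5)(0.395)(0.0867)² = 0.0011877 kg m^2; centre at d = 0.384 + 0.0867 = 0.4707 m, so the parallel axis theorem gives I = 0.0011877 + (0.395)(0.4707)² = 0.088703 kg m^2.
Total I = 0.61489 + 0.088703 = 0.70359 kg m^2.

0.704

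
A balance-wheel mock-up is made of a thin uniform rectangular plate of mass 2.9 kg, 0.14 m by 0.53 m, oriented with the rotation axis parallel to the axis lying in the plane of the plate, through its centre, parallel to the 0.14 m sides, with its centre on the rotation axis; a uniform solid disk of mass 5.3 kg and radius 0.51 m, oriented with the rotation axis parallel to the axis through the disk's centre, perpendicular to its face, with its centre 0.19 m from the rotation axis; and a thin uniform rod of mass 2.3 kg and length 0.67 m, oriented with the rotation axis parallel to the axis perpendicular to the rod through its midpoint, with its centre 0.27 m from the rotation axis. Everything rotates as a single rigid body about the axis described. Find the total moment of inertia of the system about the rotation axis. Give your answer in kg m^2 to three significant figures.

1.20

Rectangular plate: I_cm = (1/12)Mb² = (1/12)(2.9)(0.53)² = 0.067884 kg m^2; axis through the centre, so I = 0.067884 kg m^2.
Solid disk: I_cm = (1/2)MR² = (1/2)(5.3)(0.51)² = 0.68927 kg m^2; centre at d = 0.19 m, so the parallel axis theorem gives I = 0.68927 + (5.3)(0.19)² = 0.8806 kg m^2.
Thin rod: I_cm = (1/12)ML² = (1/12)(2.3)(0.67)² = 0.086039 kg m^2; centre at d = 0.27 m, so the parallel axis theorem gives I = 0.086039 + (2.3)(0.27)² = 0.25371 kg m^2.
Total I = 0.067884 + 0.8806 + 0.25371 = 1.2022 kg m^2.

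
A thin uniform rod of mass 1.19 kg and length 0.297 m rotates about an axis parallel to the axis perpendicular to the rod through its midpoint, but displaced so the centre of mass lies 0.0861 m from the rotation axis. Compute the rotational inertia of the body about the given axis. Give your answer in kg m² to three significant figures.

0.0176

I_cm = (1/12)ML² = (1/12)(1.19)(0.297)² = 0.0087474 kg m²; centre at d = 0.0861 m, so the parallel axis theorem gives I = 0.0087474 + (1.19)(0.0861)² = 0.017569 kg m².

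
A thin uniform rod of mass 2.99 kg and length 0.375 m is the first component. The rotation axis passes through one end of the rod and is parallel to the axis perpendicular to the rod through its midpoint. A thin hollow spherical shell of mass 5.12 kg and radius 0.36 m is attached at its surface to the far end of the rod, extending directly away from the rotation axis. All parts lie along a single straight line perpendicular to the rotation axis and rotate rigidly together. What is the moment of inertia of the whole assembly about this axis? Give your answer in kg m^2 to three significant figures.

3.35

Thin rod: I_cm = (1/12)ML² = (1/12)(2.99)(0.375)² = 0.035039 kg m^2; centre at d = 0.1875 m, so the parallel axis theorem gives I = 0.035039 + (2.99)(0.1875)² = 0.14016 kg m^2.
Spherical shell: I_cm = (2/3)MR² = (2/3)(5.12)(0.36)² = 0.44237 kg m^2; centre at d = 0.1875 + 0.1875 + 0.36 = 0.735 m, so the parallel axis theorem gives I = 0.44237 + (5.12)(0.735)² = 3.2083 kg m^2.
Total I = 0.14016 + 3.2083 = 3.3485 kg m^2.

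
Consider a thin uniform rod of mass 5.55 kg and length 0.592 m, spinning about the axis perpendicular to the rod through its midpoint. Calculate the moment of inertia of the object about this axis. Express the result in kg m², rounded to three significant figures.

0.162

I_cm = (1/12)ML² = (1/12)(5.55)(0.592)² = 0.16209 kg m²; axis through the centre, so I = 0.16209 kg m².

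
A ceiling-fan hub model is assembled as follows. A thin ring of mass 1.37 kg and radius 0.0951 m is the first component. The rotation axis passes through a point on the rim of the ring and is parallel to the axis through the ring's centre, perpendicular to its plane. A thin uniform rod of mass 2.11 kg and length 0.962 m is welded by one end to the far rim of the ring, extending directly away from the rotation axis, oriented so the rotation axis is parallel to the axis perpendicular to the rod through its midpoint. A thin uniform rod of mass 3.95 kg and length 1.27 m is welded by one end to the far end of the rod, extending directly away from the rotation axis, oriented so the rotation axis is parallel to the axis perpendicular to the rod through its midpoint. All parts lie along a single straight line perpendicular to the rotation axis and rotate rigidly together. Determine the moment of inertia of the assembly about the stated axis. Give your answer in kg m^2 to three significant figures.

Thin ring: I_cm = MR² = (1.37)(0.0951)² = 0.01239 kg m^2; centre at d = 0.0951 m, so the parallel axis theorem gives I = 0.01239 + (1.37)(0.0951)² = 0.024781 kg m^2.
Thin rod: I_cm = (1/12)ML² = (1/12)(2.11)(0.962)² = 0.16272 kg m^2; centre at d = 0.0951 + 0.0951 + 0.481 = 0.6712 m, so the parallel axis theorem gives I = 0.16272 + (2.11)(0.6712)² = 1.1133 kg m^2.
Thin rod: I_cm = (1/12)ML² = (1/12)(3.95)(1.27)² = 0.53091 kg m^2; centre at d = 0.0951 + 0.0951 + 0.481 + 0.481 + 0.635 = 1.7872 m, so the parallel axis theorem gives I = 0.53091 + (3.95)(1.7872)² = 13.148 kg m^2.
Total I = 0.024781 + 1.1133 + 13.148 = 14.286 kg m^2.

14.3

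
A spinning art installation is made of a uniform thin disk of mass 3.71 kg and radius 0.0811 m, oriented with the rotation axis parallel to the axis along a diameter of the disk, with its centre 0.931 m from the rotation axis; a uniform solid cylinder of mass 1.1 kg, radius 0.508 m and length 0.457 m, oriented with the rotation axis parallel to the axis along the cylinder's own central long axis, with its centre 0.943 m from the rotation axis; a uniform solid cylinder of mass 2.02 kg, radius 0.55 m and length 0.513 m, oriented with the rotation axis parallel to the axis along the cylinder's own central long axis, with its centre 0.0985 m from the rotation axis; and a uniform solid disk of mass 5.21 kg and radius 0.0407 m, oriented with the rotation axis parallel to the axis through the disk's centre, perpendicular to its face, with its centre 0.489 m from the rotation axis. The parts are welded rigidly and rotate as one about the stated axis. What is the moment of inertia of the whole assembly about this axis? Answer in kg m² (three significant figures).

5.92

Thin disk: I_cm = (1/4)MR² = (1/4)(3.71)(0.0811)² = 0.0061004 kg m²; centre at d = 0.931 m, so the parallel axis theorem gives I = 0.0061004 + (3.71)(0.931)² = 3.2218 kg m².
Solid cylinder: I_cm = (1/2)MR² = (1/2)(1.1)(0.508)² = 0.14194 kg m²; centre at d = 0.943 m, so the parallel axis theorem gives I = 0.14194 + (1.1)(0.943)² = 1.1201 kg m².
Solid cylinder: I_cm = (1/2)MR² = (1/2)(2.02)(0.55)² = 0.30553 kg m²; centre at d = 0.0985 m, so the parallel axis theorem gives I = 0.30553 + (2.02)(0.0985)² = 0.32512 kg m².
Solid disk: I_cm = (1/2)MR² = (1/2)(5.21)(0.0407)² = 0.0043152 kg m²; centre at d = 0.489 m, so the parallel axis theorem gives I = 0.0043152 + (5.21)(0.489)² = 1.2501 kg m².
Total I = 3.2218 + 1.1201 + 0.32512 + 1.2501 = 5.9172 kg m².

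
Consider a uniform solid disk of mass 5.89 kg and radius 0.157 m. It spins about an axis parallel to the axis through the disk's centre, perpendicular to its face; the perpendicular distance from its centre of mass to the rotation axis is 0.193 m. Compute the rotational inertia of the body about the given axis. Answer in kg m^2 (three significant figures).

0.292

I_cm = (1/2)MR² = (1/2)(5.89)(0.157)² = 0.072591 kg m^2; centre at d = 0.193 m, so the parallel axis theorem gives I = 0.072591 + (5.89)(0.193)² = 0.29199 kg m^2.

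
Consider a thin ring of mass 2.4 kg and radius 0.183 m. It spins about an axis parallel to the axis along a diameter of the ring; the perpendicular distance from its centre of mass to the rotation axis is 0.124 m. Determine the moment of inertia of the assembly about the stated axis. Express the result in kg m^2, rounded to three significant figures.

0.0771

I_cm = (1/2)MR² = (1/2)(2.4)(0.183)² = 0.040187 kg m^2; centre at d = 0.124 m, so I = I_cm + Md² gives I = 0.040187 + (2.4)(0.124)² = 0.077089 kg m^2.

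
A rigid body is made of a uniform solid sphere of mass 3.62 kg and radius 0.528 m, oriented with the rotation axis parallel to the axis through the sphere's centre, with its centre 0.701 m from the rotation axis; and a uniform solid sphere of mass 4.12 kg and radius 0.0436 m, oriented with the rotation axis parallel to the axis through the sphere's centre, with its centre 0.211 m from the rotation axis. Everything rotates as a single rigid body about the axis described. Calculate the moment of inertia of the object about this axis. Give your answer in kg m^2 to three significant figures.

2.37

Solid sphere: I_cm = (2/5)MR² = (2/5)(3.62)(0.528)² = 0.40368 kg m^2; centre at d = 0.701 m, so the parallel axis theorem gives I = 0.40368 + (3.62)(0.701)² = 2.1826 kg m^2.
Solid sphere: I_cm = (2/5)MR² = (2/5)(4.12)(0.0436)² = 0.0031328 kg m^2; centre at d = 0.211 m, so the parallel axis theorem gives I = 0.0031328 + (4.12)(0.211)² = 0.18656 kg m^2.
Total I = 2.1826 + 0.18656 = 2.3691 kg m^2.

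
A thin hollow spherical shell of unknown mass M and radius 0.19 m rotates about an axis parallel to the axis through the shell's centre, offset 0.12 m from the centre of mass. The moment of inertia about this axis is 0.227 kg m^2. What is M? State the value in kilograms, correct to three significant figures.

5.90

I = I_cm + Md² = (2/3)MR² + Md² = M·[0.666667·(0.19)² + (0.12)²] = M·0.038467.
So M = 0.227 / 0.038467 = 5.9012 kg.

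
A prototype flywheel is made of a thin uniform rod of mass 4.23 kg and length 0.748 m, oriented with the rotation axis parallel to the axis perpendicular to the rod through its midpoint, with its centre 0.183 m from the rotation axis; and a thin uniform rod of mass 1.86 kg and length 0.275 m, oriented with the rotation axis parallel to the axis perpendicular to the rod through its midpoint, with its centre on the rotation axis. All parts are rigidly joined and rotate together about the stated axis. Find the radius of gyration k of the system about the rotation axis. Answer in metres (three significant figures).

0.240

Thin rod: I_cm = (1/12)ML² = (1/12)(4.23)(0.748)² = 0.19723 kg m^2; centre at d = 0.183 m, so I = I_cm + Md² gives I = 0.19723 + (4.23)(0.183)² = 0.33888 kg m^2.
Thin rod: I_cm = (1/12)ML² = (1/12)(1.86)(0.275)² = 0.011722 kg m^2; axis through the centre, so I = 0.011722 kg m^2.
Total I = 0.35061 kg m^2; total mass M = 6.09 kg.
k = √(I/M) = √(0.35061/6.09) = 0.23994 m.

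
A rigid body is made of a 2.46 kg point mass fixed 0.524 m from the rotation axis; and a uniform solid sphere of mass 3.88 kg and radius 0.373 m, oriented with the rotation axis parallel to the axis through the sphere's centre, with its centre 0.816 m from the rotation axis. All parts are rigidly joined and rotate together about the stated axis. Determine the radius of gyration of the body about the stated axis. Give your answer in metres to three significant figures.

Point mass: I_cm = 0; centre at d = 0.524 m, so the parallel axis theorem gives I = 0 + (2.46)(0.524)² = 0.67546 kg m².
Solid sphere: I_cm = (2/5)MR² = (2/5)(3.88)(0.373)² = 0.21593 kg m²; centre at d = 0.816 m, so the parallel axis theorem gives I = 0.21593 + (3.88)(0.816)² = 2.7994 kg m².
Total I = 3.4749 kg m²; total mass M = 6.34 kg.
k = √(I/M) = √(3.4749/6.34) = 0.74033 m.

0.740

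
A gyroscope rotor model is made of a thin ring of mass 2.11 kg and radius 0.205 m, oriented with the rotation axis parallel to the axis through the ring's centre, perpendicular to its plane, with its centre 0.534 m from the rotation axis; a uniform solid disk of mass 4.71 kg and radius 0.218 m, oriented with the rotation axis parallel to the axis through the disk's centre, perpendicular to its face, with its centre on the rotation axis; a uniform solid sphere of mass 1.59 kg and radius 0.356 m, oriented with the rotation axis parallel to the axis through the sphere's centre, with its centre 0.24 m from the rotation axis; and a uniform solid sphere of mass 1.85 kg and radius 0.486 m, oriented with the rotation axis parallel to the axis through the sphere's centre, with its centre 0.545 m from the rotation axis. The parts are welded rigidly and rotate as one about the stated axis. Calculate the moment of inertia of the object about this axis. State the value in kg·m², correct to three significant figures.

1.70

Thin ring: I_cm = MR² = (2.11)(0.205)² = 0.088673 kg·m²; centre at d = 0.534 m, so the parallel axis theorem gives I = 0.088673 + (2.11)(0.534)² = 0.69035 kg·m².
Solid disk: I_cm = (1/2)MR² = (1/2)(4.71)(0.218)² = 0.11192 kg·m²; axis through the centre, so I = 0.11192 kg·m².
Solid sphere: I_cm = (2/5)MR² = (2/5)(1.59)(0.356)² = 0.080604 kg·m²; centre at d = 0.24 m, so the parallel axis theorem gives I = 0.080604 + (1.59)(0.24)² = 0.17219 kg·m².
Solid sphere: I_cm = (2/5)MR² = (2/5)(1.85)(0.486)² = 0.17479 kg·m²; centre at d = 0.545 m, so the parallel axis theorem gives I = 0.17479 + (1.85)(0.545)² = 0.72428 kg·m².
Total I = 0.69035 + 0.11192 + 0.17219 + 0.72428 = 1.6987 kg·m².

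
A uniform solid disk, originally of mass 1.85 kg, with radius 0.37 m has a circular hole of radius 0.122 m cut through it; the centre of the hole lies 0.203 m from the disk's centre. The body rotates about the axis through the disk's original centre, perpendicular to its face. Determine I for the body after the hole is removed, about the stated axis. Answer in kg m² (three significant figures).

Unpierced body about its centre: I₀ = (1/2)MR² = (1/2)(1.85)(0.37)² = 0.12663 kg m².
The removed disk has mass m = M·(r/R)² = (1.85)(0.122/0.37)² = 0.20114 kg (same uniform areal density).
Its moment of inertia about the rotation axis (parallel-axis theorem): I_hole = (1/2)mr² + md² = (1/2)(0.20114)(0.122)² + (0.20114)(0.203)² = 0.0097854 kg m².
Treating the hole as negative mass, I = I₀ − I_hole = 0.12663 − 0.0097854 = 0.11685 kg m².

0.117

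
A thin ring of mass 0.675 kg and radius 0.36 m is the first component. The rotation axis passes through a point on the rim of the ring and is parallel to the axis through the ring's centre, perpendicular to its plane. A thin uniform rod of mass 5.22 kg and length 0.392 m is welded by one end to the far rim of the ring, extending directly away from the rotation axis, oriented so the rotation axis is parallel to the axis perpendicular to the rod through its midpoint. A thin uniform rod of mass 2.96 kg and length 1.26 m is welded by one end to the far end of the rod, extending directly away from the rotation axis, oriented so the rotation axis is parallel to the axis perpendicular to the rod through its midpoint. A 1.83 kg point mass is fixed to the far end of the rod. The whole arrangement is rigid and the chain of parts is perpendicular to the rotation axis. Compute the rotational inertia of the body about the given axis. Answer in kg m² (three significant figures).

24.3

Thin ring: I_cm = MR² = (0.675)(0.36)² = 0.08748 kg m²; centre at d = 0.36 m, so I = I_cm + Md² gives I = 0.08748 + (0.675)(0.36)² = 0.17496 kg m².
Thin rod: I_cm = (1/12)ML² = (1/12)(5.22)(0.392)² = 0.066844 kg m²; centre at d = 0.36 + 0.36 + 0.196 = 0.916 m, so I = I_cm + Md² gives I = 0.066844 + (5.22)(0.916)² = 4.4467 kg m².
Thin rod: I_cm = (1/12)ML² = (1/12)(2.96)(1.26)² = 0.39161 kg m²; centre at d = 0.36 + 0.36 + 0.196 + 0.196 + 0.63 = 1.742 m, so I = I_cm + Md² gives I = 0.39161 + (2.96)(1.742)² = 9.3739 kg m².
Point mass: I_cm = 0; centre at d = 0.36 + 0.36 + 0.196 + 0.196 + 0.63 + 0.63 = 2.372 m, so I = I_cm + Md² gives I = 0 + (1.83)(2.372)² = 10.296 kg m².
Total I = 0.17496 + 4.4467 + 9.3739 + 10.296 = 24.292 kg m².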